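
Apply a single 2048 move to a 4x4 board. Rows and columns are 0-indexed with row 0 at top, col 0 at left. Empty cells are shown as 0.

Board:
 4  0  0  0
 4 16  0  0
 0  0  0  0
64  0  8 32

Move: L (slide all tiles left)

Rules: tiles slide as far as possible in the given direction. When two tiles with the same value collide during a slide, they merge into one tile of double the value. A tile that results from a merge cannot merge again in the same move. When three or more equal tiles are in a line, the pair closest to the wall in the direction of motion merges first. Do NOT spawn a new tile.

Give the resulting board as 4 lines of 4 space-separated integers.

Answer:  4  0  0  0
 4 16  0  0
 0  0  0  0
64  8 32  0

Derivation:
Slide left:
row 0: [4, 0, 0, 0] -> [4, 0, 0, 0]
row 1: [4, 16, 0, 0] -> [4, 16, 0, 0]
row 2: [0, 0, 0, 0] -> [0, 0, 0, 0]
row 3: [64, 0, 8, 32] -> [64, 8, 32, 0]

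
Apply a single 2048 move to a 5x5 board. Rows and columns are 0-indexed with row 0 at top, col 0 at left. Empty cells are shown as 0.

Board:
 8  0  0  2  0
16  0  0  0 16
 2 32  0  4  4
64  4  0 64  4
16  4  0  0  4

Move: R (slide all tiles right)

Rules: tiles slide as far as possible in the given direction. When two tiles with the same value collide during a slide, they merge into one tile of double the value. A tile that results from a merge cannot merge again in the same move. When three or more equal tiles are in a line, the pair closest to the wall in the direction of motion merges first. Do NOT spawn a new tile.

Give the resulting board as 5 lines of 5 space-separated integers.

Answer:  0  0  0  8  2
 0  0  0  0 32
 0  0  2 32  8
 0 64  4 64  4
 0  0  0 16  8

Derivation:
Slide right:
row 0: [8, 0, 0, 2, 0] -> [0, 0, 0, 8, 2]
row 1: [16, 0, 0, 0, 16] -> [0, 0, 0, 0, 32]
row 2: [2, 32, 0, 4, 4] -> [0, 0, 2, 32, 8]
row 3: [64, 4, 0, 64, 4] -> [0, 64, 4, 64, 4]
row 4: [16, 4, 0, 0, 4] -> [0, 0, 0, 16, 8]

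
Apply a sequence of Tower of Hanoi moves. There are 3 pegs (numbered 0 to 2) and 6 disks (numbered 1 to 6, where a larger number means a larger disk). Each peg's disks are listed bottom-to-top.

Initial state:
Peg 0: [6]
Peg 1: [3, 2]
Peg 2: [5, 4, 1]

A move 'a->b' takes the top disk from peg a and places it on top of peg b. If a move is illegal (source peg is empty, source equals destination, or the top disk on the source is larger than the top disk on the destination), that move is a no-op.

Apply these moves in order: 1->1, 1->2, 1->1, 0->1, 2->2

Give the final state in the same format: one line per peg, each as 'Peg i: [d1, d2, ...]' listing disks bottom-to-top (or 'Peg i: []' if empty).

Answer: Peg 0: [6]
Peg 1: [3, 2]
Peg 2: [5, 4, 1]

Derivation:
After move 1 (1->1):
Peg 0: [6]
Peg 1: [3, 2]
Peg 2: [5, 4, 1]

After move 2 (1->2):
Peg 0: [6]
Peg 1: [3, 2]
Peg 2: [5, 4, 1]

After move 3 (1->1):
Peg 0: [6]
Peg 1: [3, 2]
Peg 2: [5, 4, 1]

After move 4 (0->1):
Peg 0: [6]
Peg 1: [3, 2]
Peg 2: [5, 4, 1]

After move 5 (2->2):
Peg 0: [6]
Peg 1: [3, 2]
Peg 2: [5, 4, 1]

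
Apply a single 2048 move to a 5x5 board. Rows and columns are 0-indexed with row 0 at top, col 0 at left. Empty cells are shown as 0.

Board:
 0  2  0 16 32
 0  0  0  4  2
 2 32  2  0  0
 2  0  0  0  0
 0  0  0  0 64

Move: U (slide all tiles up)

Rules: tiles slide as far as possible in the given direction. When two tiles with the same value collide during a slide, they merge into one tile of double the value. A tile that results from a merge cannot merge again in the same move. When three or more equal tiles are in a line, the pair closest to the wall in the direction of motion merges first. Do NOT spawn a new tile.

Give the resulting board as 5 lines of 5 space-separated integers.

Answer:  4  2  2 16 32
 0 32  0  4  2
 0  0  0  0 64
 0  0  0  0  0
 0  0  0  0  0

Derivation:
Slide up:
col 0: [0, 0, 2, 2, 0] -> [4, 0, 0, 0, 0]
col 1: [2, 0, 32, 0, 0] -> [2, 32, 0, 0, 0]
col 2: [0, 0, 2, 0, 0] -> [2, 0, 0, 0, 0]
col 3: [16, 4, 0, 0, 0] -> [16, 4, 0, 0, 0]
col 4: [32, 2, 0, 0, 64] -> [32, 2, 64, 0, 0]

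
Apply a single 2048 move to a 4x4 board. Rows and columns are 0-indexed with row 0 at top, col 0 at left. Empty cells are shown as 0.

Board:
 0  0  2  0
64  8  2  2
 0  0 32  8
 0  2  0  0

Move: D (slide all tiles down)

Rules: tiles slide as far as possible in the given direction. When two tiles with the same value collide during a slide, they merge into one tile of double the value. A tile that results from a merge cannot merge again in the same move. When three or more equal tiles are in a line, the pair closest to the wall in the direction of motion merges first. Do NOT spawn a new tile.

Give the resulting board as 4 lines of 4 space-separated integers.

Answer:  0  0  0  0
 0  0  0  0
 0  8  4  2
64  2 32  8

Derivation:
Slide down:
col 0: [0, 64, 0, 0] -> [0, 0, 0, 64]
col 1: [0, 8, 0, 2] -> [0, 0, 8, 2]
col 2: [2, 2, 32, 0] -> [0, 0, 4, 32]
col 3: [0, 2, 8, 0] -> [0, 0, 2, 8]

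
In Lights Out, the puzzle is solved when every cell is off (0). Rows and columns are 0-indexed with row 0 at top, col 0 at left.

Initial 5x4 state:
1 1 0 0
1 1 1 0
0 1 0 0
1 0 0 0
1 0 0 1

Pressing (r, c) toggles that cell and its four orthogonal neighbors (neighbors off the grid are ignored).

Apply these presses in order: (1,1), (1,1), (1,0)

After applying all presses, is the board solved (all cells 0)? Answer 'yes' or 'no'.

Answer: no

Derivation:
After press 1 at (1,1):
1 0 0 0
0 0 0 0
0 0 0 0
1 0 0 0
1 0 0 1

After press 2 at (1,1):
1 1 0 0
1 1 1 0
0 1 0 0
1 0 0 0
1 0 0 1

After press 3 at (1,0):
0 1 0 0
0 0 1 0
1 1 0 0
1 0 0 0
1 0 0 1

Lights still on: 7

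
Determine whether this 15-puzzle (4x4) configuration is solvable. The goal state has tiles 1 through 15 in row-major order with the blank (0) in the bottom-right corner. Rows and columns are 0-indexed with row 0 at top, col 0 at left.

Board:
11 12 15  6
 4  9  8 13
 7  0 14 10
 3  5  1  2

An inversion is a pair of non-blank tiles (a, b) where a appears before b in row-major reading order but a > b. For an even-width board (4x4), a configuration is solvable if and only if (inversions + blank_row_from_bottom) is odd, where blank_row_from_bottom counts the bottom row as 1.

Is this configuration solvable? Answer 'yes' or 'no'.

Inversions: 74
Blank is in row 2 (0-indexed from top), which is row 2 counting from the bottom (bottom = 1).
74 + 2 = 76, which is even, so the puzzle is not solvable.

Answer: no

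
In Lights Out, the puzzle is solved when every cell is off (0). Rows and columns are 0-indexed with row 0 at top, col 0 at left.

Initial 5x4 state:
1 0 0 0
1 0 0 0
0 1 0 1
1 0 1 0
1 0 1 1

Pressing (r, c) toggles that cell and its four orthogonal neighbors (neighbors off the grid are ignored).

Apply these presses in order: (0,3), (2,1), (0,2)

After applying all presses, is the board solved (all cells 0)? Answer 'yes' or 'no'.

After press 1 at (0,3):
1 0 1 1
1 0 0 1
0 1 0 1
1 0 1 0
1 0 1 1

After press 2 at (2,1):
1 0 1 1
1 1 0 1
1 0 1 1
1 1 1 0
1 0 1 1

After press 3 at (0,2):
1 1 0 0
1 1 1 1
1 0 1 1
1 1 1 0
1 0 1 1

Lights still on: 15

Answer: no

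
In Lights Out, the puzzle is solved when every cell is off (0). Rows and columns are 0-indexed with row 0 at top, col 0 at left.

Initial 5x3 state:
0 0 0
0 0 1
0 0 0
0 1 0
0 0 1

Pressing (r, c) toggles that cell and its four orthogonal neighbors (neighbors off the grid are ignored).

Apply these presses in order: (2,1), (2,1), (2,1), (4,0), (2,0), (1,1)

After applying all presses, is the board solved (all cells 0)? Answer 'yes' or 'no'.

Answer: no

Derivation:
After press 1 at (2,1):
0 0 0
0 1 1
1 1 1
0 0 0
0 0 1

After press 2 at (2,1):
0 0 0
0 0 1
0 0 0
0 1 0
0 0 1

After press 3 at (2,1):
0 0 0
0 1 1
1 1 1
0 0 0
0 0 1

After press 4 at (4,0):
0 0 0
0 1 1
1 1 1
1 0 0
1 1 1

After press 5 at (2,0):
0 0 0
1 1 1
0 0 1
0 0 0
1 1 1

After press 6 at (1,1):
0 1 0
0 0 0
0 1 1
0 0 0
1 1 1

Lights still on: 6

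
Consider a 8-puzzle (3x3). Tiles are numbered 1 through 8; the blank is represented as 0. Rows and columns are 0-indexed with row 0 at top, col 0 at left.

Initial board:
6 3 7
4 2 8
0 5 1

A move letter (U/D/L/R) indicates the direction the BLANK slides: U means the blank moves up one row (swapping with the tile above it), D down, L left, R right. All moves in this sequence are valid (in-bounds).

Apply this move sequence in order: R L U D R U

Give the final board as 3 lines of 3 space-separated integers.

Answer: 6 3 7
4 0 8
5 2 1

Derivation:
After move 1 (R):
6 3 7
4 2 8
5 0 1

After move 2 (L):
6 3 7
4 2 8
0 5 1

After move 3 (U):
6 3 7
0 2 8
4 5 1

After move 4 (D):
6 3 7
4 2 8
0 5 1

After move 5 (R):
6 3 7
4 2 8
5 0 1

After move 6 (U):
6 3 7
4 0 8
5 2 1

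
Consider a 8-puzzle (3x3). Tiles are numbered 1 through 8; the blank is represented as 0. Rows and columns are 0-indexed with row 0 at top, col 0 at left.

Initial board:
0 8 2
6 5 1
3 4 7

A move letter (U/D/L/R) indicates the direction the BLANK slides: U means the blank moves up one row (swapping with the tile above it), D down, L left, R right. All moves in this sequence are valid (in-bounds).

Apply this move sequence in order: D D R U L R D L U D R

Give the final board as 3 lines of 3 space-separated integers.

Answer: 6 8 2
3 5 1
4 0 7

Derivation:
After move 1 (D):
6 8 2
0 5 1
3 4 7

After move 2 (D):
6 8 2
3 5 1
0 4 7

After move 3 (R):
6 8 2
3 5 1
4 0 7

After move 4 (U):
6 8 2
3 0 1
4 5 7

After move 5 (L):
6 8 2
0 3 1
4 5 7

After move 6 (R):
6 8 2
3 0 1
4 5 7

After move 7 (D):
6 8 2
3 5 1
4 0 7

After move 8 (L):
6 8 2
3 5 1
0 4 7

After move 9 (U):
6 8 2
0 5 1
3 4 7

After move 10 (D):
6 8 2
3 5 1
0 4 7

After move 11 (R):
6 8 2
3 5 1
4 0 7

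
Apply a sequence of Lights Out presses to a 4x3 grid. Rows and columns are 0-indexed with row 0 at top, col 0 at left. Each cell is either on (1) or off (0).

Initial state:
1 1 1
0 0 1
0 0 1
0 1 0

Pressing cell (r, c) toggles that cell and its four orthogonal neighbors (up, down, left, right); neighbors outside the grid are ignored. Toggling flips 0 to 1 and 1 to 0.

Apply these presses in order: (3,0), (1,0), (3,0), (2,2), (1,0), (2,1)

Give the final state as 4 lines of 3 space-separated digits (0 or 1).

Answer: 1 1 1
0 1 0
1 0 1
0 0 1

Derivation:
After press 1 at (3,0):
1 1 1
0 0 1
1 0 1
1 0 0

After press 2 at (1,0):
0 1 1
1 1 1
0 0 1
1 0 0

After press 3 at (3,0):
0 1 1
1 1 1
1 0 1
0 1 0

After press 4 at (2,2):
0 1 1
1 1 0
1 1 0
0 1 1

After press 5 at (1,0):
1 1 1
0 0 0
0 1 0
0 1 1

After press 6 at (2,1):
1 1 1
0 1 0
1 0 1
0 0 1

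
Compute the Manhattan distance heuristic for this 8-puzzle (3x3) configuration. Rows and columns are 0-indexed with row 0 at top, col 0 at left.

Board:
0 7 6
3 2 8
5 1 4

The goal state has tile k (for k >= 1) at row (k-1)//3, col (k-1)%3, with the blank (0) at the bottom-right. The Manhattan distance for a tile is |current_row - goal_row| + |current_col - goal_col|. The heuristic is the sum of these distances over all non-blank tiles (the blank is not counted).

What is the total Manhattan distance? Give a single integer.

Answer: 18

Derivation:
Tile 7: (0,1)->(2,0) = 3
Tile 6: (0,2)->(1,2) = 1
Tile 3: (1,0)->(0,2) = 3
Tile 2: (1,1)->(0,1) = 1
Tile 8: (1,2)->(2,1) = 2
Tile 5: (2,0)->(1,1) = 2
Tile 1: (2,1)->(0,0) = 3
Tile 4: (2,2)->(1,0) = 3
Sum: 3 + 1 + 3 + 1 + 2 + 2 + 3 + 3 = 18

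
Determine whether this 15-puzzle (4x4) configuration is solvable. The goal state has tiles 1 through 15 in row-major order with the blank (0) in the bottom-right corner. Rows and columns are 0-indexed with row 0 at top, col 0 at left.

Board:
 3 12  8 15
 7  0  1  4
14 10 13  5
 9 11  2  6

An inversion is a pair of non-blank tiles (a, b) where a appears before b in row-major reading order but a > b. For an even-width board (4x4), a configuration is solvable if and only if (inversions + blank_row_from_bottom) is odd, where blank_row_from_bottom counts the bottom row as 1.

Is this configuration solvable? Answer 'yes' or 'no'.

Answer: yes

Derivation:
Inversions: 56
Blank is in row 1 (0-indexed from top), which is row 3 counting from the bottom (bottom = 1).
56 + 3 = 59, which is odd, so the puzzle is solvable.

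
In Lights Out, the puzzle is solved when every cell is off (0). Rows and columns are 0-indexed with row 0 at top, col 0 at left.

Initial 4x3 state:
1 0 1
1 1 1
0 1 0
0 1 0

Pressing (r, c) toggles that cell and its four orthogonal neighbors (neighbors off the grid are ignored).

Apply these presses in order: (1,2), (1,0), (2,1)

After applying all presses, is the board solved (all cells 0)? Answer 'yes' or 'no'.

After press 1 at (1,2):
1 0 0
1 0 0
0 1 1
0 1 0

After press 2 at (1,0):
0 0 0
0 1 0
1 1 1
0 1 0

After press 3 at (2,1):
0 0 0
0 0 0
0 0 0
0 0 0

Lights still on: 0

Answer: yes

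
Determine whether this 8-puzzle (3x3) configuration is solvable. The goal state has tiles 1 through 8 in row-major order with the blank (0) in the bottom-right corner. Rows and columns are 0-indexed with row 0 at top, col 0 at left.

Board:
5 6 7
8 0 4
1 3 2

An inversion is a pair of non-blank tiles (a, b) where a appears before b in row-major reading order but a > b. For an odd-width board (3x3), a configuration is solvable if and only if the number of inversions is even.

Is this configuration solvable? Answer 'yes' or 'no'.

Answer: yes

Derivation:
Inversions (pairs i<j in row-major order where tile[i] > tile[j] > 0): 20
20 is even, so the puzzle is solvable.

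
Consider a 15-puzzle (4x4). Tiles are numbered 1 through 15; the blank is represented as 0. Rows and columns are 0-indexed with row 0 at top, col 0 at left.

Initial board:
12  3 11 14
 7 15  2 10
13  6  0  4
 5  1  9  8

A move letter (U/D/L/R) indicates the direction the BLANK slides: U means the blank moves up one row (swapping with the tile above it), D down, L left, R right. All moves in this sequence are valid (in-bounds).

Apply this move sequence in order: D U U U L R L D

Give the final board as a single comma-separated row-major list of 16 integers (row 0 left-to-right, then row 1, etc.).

Answer: 12, 15, 3, 14, 7, 0, 11, 10, 13, 6, 2, 4, 5, 1, 9, 8

Derivation:
After move 1 (D):
12  3 11 14
 7 15  2 10
13  6  9  4
 5  1  0  8

After move 2 (U):
12  3 11 14
 7 15  2 10
13  6  0  4
 5  1  9  8

After move 3 (U):
12  3 11 14
 7 15  0 10
13  6  2  4
 5  1  9  8

After move 4 (U):
12  3  0 14
 7 15 11 10
13  6  2  4
 5  1  9  8

After move 5 (L):
12  0  3 14
 7 15 11 10
13  6  2  4
 5  1  9  8

After move 6 (R):
12  3  0 14
 7 15 11 10
13  6  2  4
 5  1  9  8

After move 7 (L):
12  0  3 14
 7 15 11 10
13  6  2  4
 5  1  9  8

After move 8 (D):
12 15  3 14
 7  0 11 10
13  6  2  4
 5  1  9  8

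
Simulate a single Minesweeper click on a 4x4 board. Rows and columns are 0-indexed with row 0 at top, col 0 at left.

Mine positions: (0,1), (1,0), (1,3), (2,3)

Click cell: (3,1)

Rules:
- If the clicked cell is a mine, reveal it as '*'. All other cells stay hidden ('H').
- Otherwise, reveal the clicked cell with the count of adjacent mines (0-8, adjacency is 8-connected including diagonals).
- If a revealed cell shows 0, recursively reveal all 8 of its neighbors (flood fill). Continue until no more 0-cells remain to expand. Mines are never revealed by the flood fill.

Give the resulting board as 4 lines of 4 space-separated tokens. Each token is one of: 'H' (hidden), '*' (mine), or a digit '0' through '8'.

H H H H
H H H H
1 1 2 H
0 0 1 H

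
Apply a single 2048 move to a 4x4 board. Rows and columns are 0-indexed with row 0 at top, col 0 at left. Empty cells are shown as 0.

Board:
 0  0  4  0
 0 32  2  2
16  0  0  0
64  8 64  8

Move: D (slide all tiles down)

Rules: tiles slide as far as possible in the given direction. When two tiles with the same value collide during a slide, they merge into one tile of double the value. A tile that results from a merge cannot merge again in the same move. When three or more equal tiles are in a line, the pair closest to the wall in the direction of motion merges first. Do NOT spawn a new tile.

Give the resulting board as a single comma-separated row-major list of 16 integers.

Slide down:
col 0: [0, 0, 16, 64] -> [0, 0, 16, 64]
col 1: [0, 32, 0, 8] -> [0, 0, 32, 8]
col 2: [4, 2, 0, 64] -> [0, 4, 2, 64]
col 3: [0, 2, 0, 8] -> [0, 0, 2, 8]

Answer: 0, 0, 0, 0, 0, 0, 4, 0, 16, 32, 2, 2, 64, 8, 64, 8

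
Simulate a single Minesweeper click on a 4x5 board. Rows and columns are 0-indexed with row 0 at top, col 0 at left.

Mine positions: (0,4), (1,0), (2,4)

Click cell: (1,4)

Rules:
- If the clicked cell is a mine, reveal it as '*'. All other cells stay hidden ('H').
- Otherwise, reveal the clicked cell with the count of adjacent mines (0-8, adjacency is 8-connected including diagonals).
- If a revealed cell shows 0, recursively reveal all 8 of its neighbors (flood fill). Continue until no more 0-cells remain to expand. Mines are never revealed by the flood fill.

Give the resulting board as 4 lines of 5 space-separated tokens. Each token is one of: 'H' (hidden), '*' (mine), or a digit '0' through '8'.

H H H H H
H H H H 2
H H H H H
H H H H H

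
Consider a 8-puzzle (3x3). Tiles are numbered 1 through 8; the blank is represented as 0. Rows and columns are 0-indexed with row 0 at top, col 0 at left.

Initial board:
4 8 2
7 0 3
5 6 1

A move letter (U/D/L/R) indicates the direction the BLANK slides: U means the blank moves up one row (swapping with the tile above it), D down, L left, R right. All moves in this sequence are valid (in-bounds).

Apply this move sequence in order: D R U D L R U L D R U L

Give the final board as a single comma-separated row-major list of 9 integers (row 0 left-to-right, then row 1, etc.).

Answer: 4, 8, 2, 7, 0, 1, 5, 3, 6

Derivation:
After move 1 (D):
4 8 2
7 6 3
5 0 1

After move 2 (R):
4 8 2
7 6 3
5 1 0

After move 3 (U):
4 8 2
7 6 0
5 1 3

After move 4 (D):
4 8 2
7 6 3
5 1 0

After move 5 (L):
4 8 2
7 6 3
5 0 1

After move 6 (R):
4 8 2
7 6 3
5 1 0

After move 7 (U):
4 8 2
7 6 0
5 1 3

After move 8 (L):
4 8 2
7 0 6
5 1 3

After move 9 (D):
4 8 2
7 1 6
5 0 3

After move 10 (R):
4 8 2
7 1 6
5 3 0

After move 11 (U):
4 8 2
7 1 0
5 3 6

After move 12 (L):
4 8 2
7 0 1
5 3 6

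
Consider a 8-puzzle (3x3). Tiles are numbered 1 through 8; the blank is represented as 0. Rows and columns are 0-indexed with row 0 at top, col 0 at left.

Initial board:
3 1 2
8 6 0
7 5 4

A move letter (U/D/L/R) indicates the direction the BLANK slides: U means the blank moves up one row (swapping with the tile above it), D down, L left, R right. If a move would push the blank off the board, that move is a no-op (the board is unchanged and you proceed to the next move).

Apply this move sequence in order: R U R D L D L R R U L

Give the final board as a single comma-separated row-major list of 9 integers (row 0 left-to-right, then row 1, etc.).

After move 1 (R):
3 1 2
8 6 0
7 5 4

After move 2 (U):
3 1 0
8 6 2
7 5 4

After move 3 (R):
3 1 0
8 6 2
7 5 4

After move 4 (D):
3 1 2
8 6 0
7 5 4

After move 5 (L):
3 1 2
8 0 6
7 5 4

After move 6 (D):
3 1 2
8 5 6
7 0 4

After move 7 (L):
3 1 2
8 5 6
0 7 4

After move 8 (R):
3 1 2
8 5 6
7 0 4

After move 9 (R):
3 1 2
8 5 6
7 4 0

After move 10 (U):
3 1 2
8 5 0
7 4 6

After move 11 (L):
3 1 2
8 0 5
7 4 6

Answer: 3, 1, 2, 8, 0, 5, 7, 4, 6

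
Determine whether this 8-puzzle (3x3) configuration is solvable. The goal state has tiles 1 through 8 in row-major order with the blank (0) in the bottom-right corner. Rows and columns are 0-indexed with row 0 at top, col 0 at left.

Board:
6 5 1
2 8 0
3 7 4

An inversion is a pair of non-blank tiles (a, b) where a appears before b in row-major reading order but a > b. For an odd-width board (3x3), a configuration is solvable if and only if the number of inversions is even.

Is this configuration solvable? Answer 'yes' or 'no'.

Answer: no

Derivation:
Inversions (pairs i<j in row-major order where tile[i] > tile[j] > 0): 13
13 is odd, so the puzzle is not solvable.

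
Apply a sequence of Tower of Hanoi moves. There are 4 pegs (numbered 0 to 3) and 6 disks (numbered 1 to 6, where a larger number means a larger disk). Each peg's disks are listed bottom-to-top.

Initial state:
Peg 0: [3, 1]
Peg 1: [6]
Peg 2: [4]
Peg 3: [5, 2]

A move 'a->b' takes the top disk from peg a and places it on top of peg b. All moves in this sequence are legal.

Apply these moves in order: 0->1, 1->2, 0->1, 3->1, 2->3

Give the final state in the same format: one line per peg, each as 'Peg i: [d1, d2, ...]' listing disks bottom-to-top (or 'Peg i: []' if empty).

Answer: Peg 0: []
Peg 1: [6, 3, 2]
Peg 2: [4]
Peg 3: [5, 1]

Derivation:
After move 1 (0->1):
Peg 0: [3]
Peg 1: [6, 1]
Peg 2: [4]
Peg 3: [5, 2]

After move 2 (1->2):
Peg 0: [3]
Peg 1: [6]
Peg 2: [4, 1]
Peg 3: [5, 2]

After move 3 (0->1):
Peg 0: []
Peg 1: [6, 3]
Peg 2: [4, 1]
Peg 3: [5, 2]

After move 4 (3->1):
Peg 0: []
Peg 1: [6, 3, 2]
Peg 2: [4, 1]
Peg 3: [5]

After move 5 (2->3):
Peg 0: []
Peg 1: [6, 3, 2]
Peg 2: [4]
Peg 3: [5, 1]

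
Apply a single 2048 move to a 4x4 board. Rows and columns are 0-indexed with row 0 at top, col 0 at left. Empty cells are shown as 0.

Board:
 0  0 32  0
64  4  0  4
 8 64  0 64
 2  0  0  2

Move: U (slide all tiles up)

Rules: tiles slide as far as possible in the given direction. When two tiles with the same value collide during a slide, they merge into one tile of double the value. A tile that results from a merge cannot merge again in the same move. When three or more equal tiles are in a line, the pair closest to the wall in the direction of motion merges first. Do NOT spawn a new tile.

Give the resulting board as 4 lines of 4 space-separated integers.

Answer: 64  4 32  4
 8 64  0 64
 2  0  0  2
 0  0  0  0

Derivation:
Slide up:
col 0: [0, 64, 8, 2] -> [64, 8, 2, 0]
col 1: [0, 4, 64, 0] -> [4, 64, 0, 0]
col 2: [32, 0, 0, 0] -> [32, 0, 0, 0]
col 3: [0, 4, 64, 2] -> [4, 64, 2, 0]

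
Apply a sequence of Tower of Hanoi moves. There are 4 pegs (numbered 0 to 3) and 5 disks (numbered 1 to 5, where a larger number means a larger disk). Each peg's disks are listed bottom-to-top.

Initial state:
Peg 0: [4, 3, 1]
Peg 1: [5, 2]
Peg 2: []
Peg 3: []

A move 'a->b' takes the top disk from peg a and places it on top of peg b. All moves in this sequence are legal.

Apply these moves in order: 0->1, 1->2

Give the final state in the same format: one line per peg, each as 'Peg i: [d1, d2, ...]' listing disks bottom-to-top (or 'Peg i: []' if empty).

Answer: Peg 0: [4, 3]
Peg 1: [5, 2]
Peg 2: [1]
Peg 3: []

Derivation:
After move 1 (0->1):
Peg 0: [4, 3]
Peg 1: [5, 2, 1]
Peg 2: []
Peg 3: []

After move 2 (1->2):
Peg 0: [4, 3]
Peg 1: [5, 2]
Peg 2: [1]
Peg 3: []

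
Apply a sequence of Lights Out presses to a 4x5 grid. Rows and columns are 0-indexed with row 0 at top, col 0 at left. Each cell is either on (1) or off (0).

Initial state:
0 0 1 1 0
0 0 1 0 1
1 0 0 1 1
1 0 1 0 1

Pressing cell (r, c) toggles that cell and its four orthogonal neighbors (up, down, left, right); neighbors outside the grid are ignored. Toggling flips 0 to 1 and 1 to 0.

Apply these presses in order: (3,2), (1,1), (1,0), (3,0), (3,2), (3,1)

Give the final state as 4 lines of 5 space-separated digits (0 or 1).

Answer: 1 1 1 1 0
0 0 0 0 1
1 0 0 1 1
1 0 0 0 1

Derivation:
After press 1 at (3,2):
0 0 1 1 0
0 0 1 0 1
1 0 1 1 1
1 1 0 1 1

After press 2 at (1,1):
0 1 1 1 0
1 1 0 0 1
1 1 1 1 1
1 1 0 1 1

After press 3 at (1,0):
1 1 1 1 0
0 0 0 0 1
0 1 1 1 1
1 1 0 1 1

After press 4 at (3,0):
1 1 1 1 0
0 0 0 0 1
1 1 1 1 1
0 0 0 1 1

After press 5 at (3,2):
1 1 1 1 0
0 0 0 0 1
1 1 0 1 1
0 1 1 0 1

After press 6 at (3,1):
1 1 1 1 0
0 0 0 0 1
1 0 0 1 1
1 0 0 0 1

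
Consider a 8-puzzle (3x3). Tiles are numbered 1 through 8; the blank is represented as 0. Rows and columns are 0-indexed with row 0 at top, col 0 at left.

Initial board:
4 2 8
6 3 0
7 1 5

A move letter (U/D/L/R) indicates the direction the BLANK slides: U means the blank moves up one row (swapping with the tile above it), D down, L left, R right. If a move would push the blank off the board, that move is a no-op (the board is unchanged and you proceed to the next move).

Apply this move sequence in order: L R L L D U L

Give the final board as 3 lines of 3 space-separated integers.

After move 1 (L):
4 2 8
6 0 3
7 1 5

After move 2 (R):
4 2 8
6 3 0
7 1 5

After move 3 (L):
4 2 8
6 0 3
7 1 5

After move 4 (L):
4 2 8
0 6 3
7 1 5

After move 5 (D):
4 2 8
7 6 3
0 1 5

After move 6 (U):
4 2 8
0 6 3
7 1 5

After move 7 (L):
4 2 8
0 6 3
7 1 5

Answer: 4 2 8
0 6 3
7 1 5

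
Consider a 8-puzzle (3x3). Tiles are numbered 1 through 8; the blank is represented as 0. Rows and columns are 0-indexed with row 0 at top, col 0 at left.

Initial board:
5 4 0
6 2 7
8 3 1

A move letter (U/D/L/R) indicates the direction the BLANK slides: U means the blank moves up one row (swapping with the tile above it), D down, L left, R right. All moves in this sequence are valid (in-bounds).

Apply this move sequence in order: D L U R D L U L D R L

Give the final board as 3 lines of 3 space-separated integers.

After move 1 (D):
5 4 7
6 2 0
8 3 1

After move 2 (L):
5 4 7
6 0 2
8 3 1

After move 3 (U):
5 0 7
6 4 2
8 3 1

After move 4 (R):
5 7 0
6 4 2
8 3 1

After move 5 (D):
5 7 2
6 4 0
8 3 1

After move 6 (L):
5 7 2
6 0 4
8 3 1

After move 7 (U):
5 0 2
6 7 4
8 3 1

After move 8 (L):
0 5 2
6 7 4
8 3 1

After move 9 (D):
6 5 2
0 7 4
8 3 1

After move 10 (R):
6 5 2
7 0 4
8 3 1

After move 11 (L):
6 5 2
0 7 4
8 3 1

Answer: 6 5 2
0 7 4
8 3 1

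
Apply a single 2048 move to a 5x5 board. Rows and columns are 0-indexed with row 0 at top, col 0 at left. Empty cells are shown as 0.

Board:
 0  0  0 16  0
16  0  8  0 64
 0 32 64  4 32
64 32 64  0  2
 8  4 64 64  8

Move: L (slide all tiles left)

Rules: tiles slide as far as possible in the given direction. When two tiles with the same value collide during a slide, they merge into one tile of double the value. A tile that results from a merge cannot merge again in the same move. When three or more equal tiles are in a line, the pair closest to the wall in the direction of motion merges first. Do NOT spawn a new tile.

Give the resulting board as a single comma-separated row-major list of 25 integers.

Slide left:
row 0: [0, 0, 0, 16, 0] -> [16, 0, 0, 0, 0]
row 1: [16, 0, 8, 0, 64] -> [16, 8, 64, 0, 0]
row 2: [0, 32, 64, 4, 32] -> [32, 64, 4, 32, 0]
row 3: [64, 32, 64, 0, 2] -> [64, 32, 64, 2, 0]
row 4: [8, 4, 64, 64, 8] -> [8, 4, 128, 8, 0]

Answer: 16, 0, 0, 0, 0, 16, 8, 64, 0, 0, 32, 64, 4, 32, 0, 64, 32, 64, 2, 0, 8, 4, 128, 8, 0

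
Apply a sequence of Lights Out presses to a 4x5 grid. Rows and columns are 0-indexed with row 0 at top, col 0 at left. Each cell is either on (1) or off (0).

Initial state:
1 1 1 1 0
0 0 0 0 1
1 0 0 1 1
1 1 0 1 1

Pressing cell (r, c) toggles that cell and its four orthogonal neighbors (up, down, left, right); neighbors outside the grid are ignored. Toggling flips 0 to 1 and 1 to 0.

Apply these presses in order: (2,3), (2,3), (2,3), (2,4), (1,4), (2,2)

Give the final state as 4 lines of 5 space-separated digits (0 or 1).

After press 1 at (2,3):
1 1 1 1 0
0 0 0 1 1
1 0 1 0 0
1 1 0 0 1

After press 2 at (2,3):
1 1 1 1 0
0 0 0 0 1
1 0 0 1 1
1 1 0 1 1

After press 3 at (2,3):
1 1 1 1 0
0 0 0 1 1
1 0 1 0 0
1 1 0 0 1

After press 4 at (2,4):
1 1 1 1 0
0 0 0 1 0
1 0 1 1 1
1 1 0 0 0

After press 5 at (1,4):
1 1 1 1 1
0 0 0 0 1
1 0 1 1 0
1 1 0 0 0

After press 6 at (2,2):
1 1 1 1 1
0 0 1 0 1
1 1 0 0 0
1 1 1 0 0

Answer: 1 1 1 1 1
0 0 1 0 1
1 1 0 0 0
1 1 1 0 0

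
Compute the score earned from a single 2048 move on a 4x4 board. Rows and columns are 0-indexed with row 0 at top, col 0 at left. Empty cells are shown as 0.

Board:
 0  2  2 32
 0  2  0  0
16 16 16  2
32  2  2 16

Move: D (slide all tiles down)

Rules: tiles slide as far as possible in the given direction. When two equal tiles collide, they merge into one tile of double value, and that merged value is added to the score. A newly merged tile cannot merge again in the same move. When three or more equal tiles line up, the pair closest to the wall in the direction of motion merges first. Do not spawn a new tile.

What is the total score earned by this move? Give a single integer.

Answer: 4

Derivation:
Slide down:
col 0: [0, 0, 16, 32] -> [0, 0, 16, 32]  score +0 (running 0)
col 1: [2, 2, 16, 2] -> [0, 4, 16, 2]  score +4 (running 4)
col 2: [2, 0, 16, 2] -> [0, 2, 16, 2]  score +0 (running 4)
col 3: [32, 0, 2, 16] -> [0, 32, 2, 16]  score +0 (running 4)
Board after move:
 0  0  0  0
 0  4  2 32
16 16 16  2
32  2  2 16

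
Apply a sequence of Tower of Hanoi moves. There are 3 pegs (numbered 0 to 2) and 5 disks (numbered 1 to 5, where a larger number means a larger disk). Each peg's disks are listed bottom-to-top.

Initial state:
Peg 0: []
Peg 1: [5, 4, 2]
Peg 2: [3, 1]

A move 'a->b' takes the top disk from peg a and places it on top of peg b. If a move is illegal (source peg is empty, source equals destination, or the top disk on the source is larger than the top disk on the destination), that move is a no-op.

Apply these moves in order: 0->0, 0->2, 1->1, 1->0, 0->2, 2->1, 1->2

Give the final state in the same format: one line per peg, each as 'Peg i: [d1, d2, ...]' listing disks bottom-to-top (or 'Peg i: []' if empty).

Answer: Peg 0: [2]
Peg 1: [5, 4]
Peg 2: [3, 1]

Derivation:
After move 1 (0->0):
Peg 0: []
Peg 1: [5, 4, 2]
Peg 2: [3, 1]

After move 2 (0->2):
Peg 0: []
Peg 1: [5, 4, 2]
Peg 2: [3, 1]

After move 3 (1->1):
Peg 0: []
Peg 1: [5, 4, 2]
Peg 2: [3, 1]

After move 4 (1->0):
Peg 0: [2]
Peg 1: [5, 4]
Peg 2: [3, 1]

After move 5 (0->2):
Peg 0: [2]
Peg 1: [5, 4]
Peg 2: [3, 1]

After move 6 (2->1):
Peg 0: [2]
Peg 1: [5, 4, 1]
Peg 2: [3]

After move 7 (1->2):
Peg 0: [2]
Peg 1: [5, 4]
Peg 2: [3, 1]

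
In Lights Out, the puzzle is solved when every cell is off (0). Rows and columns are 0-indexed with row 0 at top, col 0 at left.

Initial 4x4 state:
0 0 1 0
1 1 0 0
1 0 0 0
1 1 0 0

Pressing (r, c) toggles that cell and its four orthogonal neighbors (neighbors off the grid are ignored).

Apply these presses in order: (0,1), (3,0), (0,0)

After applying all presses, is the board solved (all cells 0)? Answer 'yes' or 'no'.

After press 1 at (0,1):
1 1 0 0
1 0 0 0
1 0 0 0
1 1 0 0

After press 2 at (3,0):
1 1 0 0
1 0 0 0
0 0 0 0
0 0 0 0

After press 3 at (0,0):
0 0 0 0
0 0 0 0
0 0 0 0
0 0 0 0

Lights still on: 0

Answer: yes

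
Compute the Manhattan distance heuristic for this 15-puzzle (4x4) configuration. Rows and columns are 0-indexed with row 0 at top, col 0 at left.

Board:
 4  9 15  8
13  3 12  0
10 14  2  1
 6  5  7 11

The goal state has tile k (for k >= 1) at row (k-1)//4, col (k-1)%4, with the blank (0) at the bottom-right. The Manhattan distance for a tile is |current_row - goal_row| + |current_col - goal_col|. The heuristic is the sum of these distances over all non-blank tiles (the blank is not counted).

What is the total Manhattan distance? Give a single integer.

Answer: 36

Derivation:
Tile 4: (0,0)->(0,3) = 3
Tile 9: (0,1)->(2,0) = 3
Tile 15: (0,2)->(3,2) = 3
Tile 8: (0,3)->(1,3) = 1
Tile 13: (1,0)->(3,0) = 2
Tile 3: (1,1)->(0,2) = 2
Tile 12: (1,2)->(2,3) = 2
Tile 10: (2,0)->(2,1) = 1
Tile 14: (2,1)->(3,1) = 1
Tile 2: (2,2)->(0,1) = 3
Tile 1: (2,3)->(0,0) = 5
Tile 6: (3,0)->(1,1) = 3
Tile 5: (3,1)->(1,0) = 3
Tile 7: (3,2)->(1,2) = 2
Tile 11: (3,3)->(2,2) = 2
Sum: 3 + 3 + 3 + 1 + 2 + 2 + 2 + 1 + 1 + 3 + 5 + 3 + 3 + 2 + 2 = 36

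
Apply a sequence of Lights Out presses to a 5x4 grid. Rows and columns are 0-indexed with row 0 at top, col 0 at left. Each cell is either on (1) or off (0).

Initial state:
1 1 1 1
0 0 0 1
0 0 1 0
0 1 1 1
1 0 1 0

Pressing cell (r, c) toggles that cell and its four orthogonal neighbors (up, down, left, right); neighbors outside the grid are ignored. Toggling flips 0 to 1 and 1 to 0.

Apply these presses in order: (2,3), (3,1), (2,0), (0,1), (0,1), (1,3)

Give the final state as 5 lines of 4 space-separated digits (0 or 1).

After press 1 at (2,3):
1 1 1 1
0 0 0 0
0 0 0 1
0 1 1 0
1 0 1 0

After press 2 at (3,1):
1 1 1 1
0 0 0 0
0 1 0 1
1 0 0 0
1 1 1 0

After press 3 at (2,0):
1 1 1 1
1 0 0 0
1 0 0 1
0 0 0 0
1 1 1 0

After press 4 at (0,1):
0 0 0 1
1 1 0 0
1 0 0 1
0 0 0 0
1 1 1 0

After press 5 at (0,1):
1 1 1 1
1 0 0 0
1 0 0 1
0 0 0 0
1 1 1 0

After press 6 at (1,3):
1 1 1 0
1 0 1 1
1 0 0 0
0 0 0 0
1 1 1 0

Answer: 1 1 1 0
1 0 1 1
1 0 0 0
0 0 0 0
1 1 1 0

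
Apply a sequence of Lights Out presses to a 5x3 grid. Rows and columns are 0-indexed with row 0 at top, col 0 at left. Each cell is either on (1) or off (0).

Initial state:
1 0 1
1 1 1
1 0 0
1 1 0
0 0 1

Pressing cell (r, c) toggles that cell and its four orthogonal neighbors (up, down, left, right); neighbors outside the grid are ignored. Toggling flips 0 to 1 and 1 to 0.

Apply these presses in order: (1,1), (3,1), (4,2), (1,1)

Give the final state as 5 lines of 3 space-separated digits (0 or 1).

After press 1 at (1,1):
1 1 1
0 0 0
1 1 0
1 1 0
0 0 1

After press 2 at (3,1):
1 1 1
0 0 0
1 0 0
0 0 1
0 1 1

After press 3 at (4,2):
1 1 1
0 0 0
1 0 0
0 0 0
0 0 0

After press 4 at (1,1):
1 0 1
1 1 1
1 1 0
0 0 0
0 0 0

Answer: 1 0 1
1 1 1
1 1 0
0 0 0
0 0 0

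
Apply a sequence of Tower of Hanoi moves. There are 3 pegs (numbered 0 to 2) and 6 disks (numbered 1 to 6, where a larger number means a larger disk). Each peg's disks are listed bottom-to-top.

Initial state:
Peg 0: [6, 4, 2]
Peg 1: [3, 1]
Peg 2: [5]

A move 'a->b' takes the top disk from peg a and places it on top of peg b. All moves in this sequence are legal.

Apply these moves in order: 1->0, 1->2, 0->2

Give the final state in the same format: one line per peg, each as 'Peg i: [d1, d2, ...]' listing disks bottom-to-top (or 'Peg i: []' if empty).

Answer: Peg 0: [6, 4, 2]
Peg 1: []
Peg 2: [5, 3, 1]

Derivation:
After move 1 (1->0):
Peg 0: [6, 4, 2, 1]
Peg 1: [3]
Peg 2: [5]

After move 2 (1->2):
Peg 0: [6, 4, 2, 1]
Peg 1: []
Peg 2: [5, 3]

After move 3 (0->2):
Peg 0: [6, 4, 2]
Peg 1: []
Peg 2: [5, 3, 1]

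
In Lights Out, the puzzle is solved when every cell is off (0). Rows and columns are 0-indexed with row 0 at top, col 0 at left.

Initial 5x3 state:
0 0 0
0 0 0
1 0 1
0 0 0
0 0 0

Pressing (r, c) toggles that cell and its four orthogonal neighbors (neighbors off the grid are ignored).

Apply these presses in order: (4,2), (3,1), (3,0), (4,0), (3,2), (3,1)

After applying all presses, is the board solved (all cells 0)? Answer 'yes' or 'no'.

After press 1 at (4,2):
0 0 0
0 0 0
1 0 1
0 0 1
0 1 1

After press 2 at (3,1):
0 0 0
0 0 0
1 1 1
1 1 0
0 0 1

After press 3 at (3,0):
0 0 0
0 0 0
0 1 1
0 0 0
1 0 1

After press 4 at (4,0):
0 0 0
0 0 0
0 1 1
1 0 0
0 1 1

After press 5 at (3,2):
0 0 0
0 0 0
0 1 0
1 1 1
0 1 0

After press 6 at (3,1):
0 0 0
0 0 0
0 0 0
0 0 0
0 0 0

Lights still on: 0

Answer: yes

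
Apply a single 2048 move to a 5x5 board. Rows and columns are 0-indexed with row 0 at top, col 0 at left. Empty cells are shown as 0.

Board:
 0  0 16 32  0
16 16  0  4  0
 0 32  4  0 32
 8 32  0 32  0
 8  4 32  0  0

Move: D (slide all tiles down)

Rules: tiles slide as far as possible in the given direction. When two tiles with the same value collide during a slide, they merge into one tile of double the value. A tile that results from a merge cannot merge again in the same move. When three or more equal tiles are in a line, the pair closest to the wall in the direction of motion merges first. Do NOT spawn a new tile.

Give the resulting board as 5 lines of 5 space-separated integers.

Answer:  0  0  0  0  0
 0  0  0  0  0
 0 16 16 32  0
16 64  4  4  0
16  4 32 32 32

Derivation:
Slide down:
col 0: [0, 16, 0, 8, 8] -> [0, 0, 0, 16, 16]
col 1: [0, 16, 32, 32, 4] -> [0, 0, 16, 64, 4]
col 2: [16, 0, 4, 0, 32] -> [0, 0, 16, 4, 32]
col 3: [32, 4, 0, 32, 0] -> [0, 0, 32, 4, 32]
col 4: [0, 0, 32, 0, 0] -> [0, 0, 0, 0, 32]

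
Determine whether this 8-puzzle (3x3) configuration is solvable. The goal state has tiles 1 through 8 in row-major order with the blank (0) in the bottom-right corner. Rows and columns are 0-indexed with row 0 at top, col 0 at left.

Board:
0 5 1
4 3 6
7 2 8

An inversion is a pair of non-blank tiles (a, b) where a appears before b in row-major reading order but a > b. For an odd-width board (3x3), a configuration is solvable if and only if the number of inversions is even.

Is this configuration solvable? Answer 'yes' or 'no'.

Answer: no

Derivation:
Inversions (pairs i<j in row-major order where tile[i] > tile[j] > 0): 9
9 is odd, so the puzzle is not solvable.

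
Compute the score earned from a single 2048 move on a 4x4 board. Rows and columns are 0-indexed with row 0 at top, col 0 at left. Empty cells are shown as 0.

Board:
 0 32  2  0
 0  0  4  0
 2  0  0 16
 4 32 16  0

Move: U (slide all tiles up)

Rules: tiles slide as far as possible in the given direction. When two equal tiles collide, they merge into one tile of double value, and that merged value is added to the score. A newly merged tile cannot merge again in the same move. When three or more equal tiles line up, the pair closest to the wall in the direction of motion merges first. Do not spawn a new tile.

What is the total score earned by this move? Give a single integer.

Slide up:
col 0: [0, 0, 2, 4] -> [2, 4, 0, 0]  score +0 (running 0)
col 1: [32, 0, 0, 32] -> [64, 0, 0, 0]  score +64 (running 64)
col 2: [2, 4, 0, 16] -> [2, 4, 16, 0]  score +0 (running 64)
col 3: [0, 0, 16, 0] -> [16, 0, 0, 0]  score +0 (running 64)
Board after move:
 2 64  2 16
 4  0  4  0
 0  0 16  0
 0  0  0  0

Answer: 64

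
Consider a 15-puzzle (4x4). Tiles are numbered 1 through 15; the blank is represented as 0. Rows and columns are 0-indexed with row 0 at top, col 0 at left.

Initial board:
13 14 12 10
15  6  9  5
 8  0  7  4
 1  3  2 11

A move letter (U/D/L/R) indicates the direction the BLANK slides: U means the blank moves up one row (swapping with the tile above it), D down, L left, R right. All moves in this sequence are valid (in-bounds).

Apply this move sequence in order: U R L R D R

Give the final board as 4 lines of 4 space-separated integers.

Answer: 13 14 12 10
15  9  7  5
 8  6  4  0
 1  3  2 11

Derivation:
After move 1 (U):
13 14 12 10
15  0  9  5
 8  6  7  4
 1  3  2 11

After move 2 (R):
13 14 12 10
15  9  0  5
 8  6  7  4
 1  3  2 11

After move 3 (L):
13 14 12 10
15  0  9  5
 8  6  7  4
 1  3  2 11

After move 4 (R):
13 14 12 10
15  9  0  5
 8  6  7  4
 1  3  2 11

After move 5 (D):
13 14 12 10
15  9  7  5
 8  6  0  4
 1  3  2 11

After move 6 (R):
13 14 12 10
15  9  7  5
 8  6  4  0
 1  3  2 11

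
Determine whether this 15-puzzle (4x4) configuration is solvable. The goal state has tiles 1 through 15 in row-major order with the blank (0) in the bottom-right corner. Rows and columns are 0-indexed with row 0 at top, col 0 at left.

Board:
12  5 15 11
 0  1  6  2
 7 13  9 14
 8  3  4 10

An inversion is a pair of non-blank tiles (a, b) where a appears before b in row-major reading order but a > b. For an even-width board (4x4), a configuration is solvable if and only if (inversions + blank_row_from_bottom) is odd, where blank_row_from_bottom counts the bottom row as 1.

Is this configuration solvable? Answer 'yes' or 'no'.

Answer: no

Derivation:
Inversions: 55
Blank is in row 1 (0-indexed from top), which is row 3 counting from the bottom (bottom = 1).
55 + 3 = 58, which is even, so the puzzle is not solvable.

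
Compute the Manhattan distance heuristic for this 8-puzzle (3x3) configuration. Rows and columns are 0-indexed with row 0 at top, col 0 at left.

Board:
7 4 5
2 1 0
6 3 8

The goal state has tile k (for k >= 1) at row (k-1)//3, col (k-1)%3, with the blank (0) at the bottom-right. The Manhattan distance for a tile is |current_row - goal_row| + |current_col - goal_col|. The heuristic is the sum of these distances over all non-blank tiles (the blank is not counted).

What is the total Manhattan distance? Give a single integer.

Tile 7: at (0,0), goal (2,0), distance |0-2|+|0-0| = 2
Tile 4: at (0,1), goal (1,0), distance |0-1|+|1-0| = 2
Tile 5: at (0,2), goal (1,1), distance |0-1|+|2-1| = 2
Tile 2: at (1,0), goal (0,1), distance |1-0|+|0-1| = 2
Tile 1: at (1,1), goal (0,0), distance |1-0|+|1-0| = 2
Tile 6: at (2,0), goal (1,2), distance |2-1|+|0-2| = 3
Tile 3: at (2,1), goal (0,2), distance |2-0|+|1-2| = 3
Tile 8: at (2,2), goal (2,1), distance |2-2|+|2-1| = 1
Sum: 2 + 2 + 2 + 2 + 2 + 3 + 3 + 1 = 17

Answer: 17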